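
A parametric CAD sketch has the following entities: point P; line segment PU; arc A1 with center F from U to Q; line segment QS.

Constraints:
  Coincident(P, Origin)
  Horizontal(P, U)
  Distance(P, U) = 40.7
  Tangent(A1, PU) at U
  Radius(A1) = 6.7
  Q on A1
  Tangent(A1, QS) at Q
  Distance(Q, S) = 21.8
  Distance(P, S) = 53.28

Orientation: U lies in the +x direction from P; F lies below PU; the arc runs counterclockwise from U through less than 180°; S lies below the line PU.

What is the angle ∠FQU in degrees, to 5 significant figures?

31.556°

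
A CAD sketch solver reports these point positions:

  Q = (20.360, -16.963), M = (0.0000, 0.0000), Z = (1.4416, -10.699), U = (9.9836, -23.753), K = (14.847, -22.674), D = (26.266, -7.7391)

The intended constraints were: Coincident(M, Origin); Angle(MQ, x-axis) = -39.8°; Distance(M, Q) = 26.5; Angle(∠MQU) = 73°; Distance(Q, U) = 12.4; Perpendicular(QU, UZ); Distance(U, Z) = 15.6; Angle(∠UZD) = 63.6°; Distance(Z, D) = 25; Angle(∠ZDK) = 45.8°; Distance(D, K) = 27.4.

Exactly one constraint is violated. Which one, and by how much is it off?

Distance(D, K) = 27.4 — off by 8.60.

M = (0.00, 0.00) ✓; MQ at -39.80° ✓; |MQ| = 26.50 ✓; ∠MQU = 73.00° ✓; |QU| = 12.40 ✓; ∠(QU, UZ) = 90.00° ✓; |UZ| = 15.60 ✓; ∠UZD = 63.60° ✓; |ZD| = 25.00 ✓; ∠ZDK = 45.80° ✓; |DK| = 18.80 ✗.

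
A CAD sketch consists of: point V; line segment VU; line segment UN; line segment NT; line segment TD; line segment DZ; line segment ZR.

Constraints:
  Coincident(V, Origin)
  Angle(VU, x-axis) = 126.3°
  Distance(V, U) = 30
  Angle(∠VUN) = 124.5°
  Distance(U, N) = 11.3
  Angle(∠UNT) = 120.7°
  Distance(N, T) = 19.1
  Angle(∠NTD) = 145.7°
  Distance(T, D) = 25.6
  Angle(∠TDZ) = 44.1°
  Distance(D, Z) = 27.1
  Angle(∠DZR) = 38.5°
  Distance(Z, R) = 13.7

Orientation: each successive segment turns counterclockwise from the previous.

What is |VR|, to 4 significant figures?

32.29

V is at the origin; VU runs at 126.3° with length 30.0, so U = (-17.76, 24.18). ∠VUN = 124.5° gives UN at -178.2° from the x-axis; with |UN| = 11.3, N = (-29.05, 23.82). ∠UNT = 120.7° gives NT at -118.9° from the x-axis; with |NT| = 19.1, T = (-38.29, 7.102). ∠NTD = 145.7° gives TD at -84.60° from the x-axis; with |TD| = 25.6, D = (-35.88, -18.38). ∠TDZ = 44.1° gives DZ at 51.30° from the x-axis; with |DZ| = 27.1, Z = (-18.93, 2.765). ∠DZR = 38.5° gives ZR at -167.2° from the x-axis; with |ZR| = 13.7, R = (-32.29, -0.2704). Then |VR| = |R − V| = 32.29.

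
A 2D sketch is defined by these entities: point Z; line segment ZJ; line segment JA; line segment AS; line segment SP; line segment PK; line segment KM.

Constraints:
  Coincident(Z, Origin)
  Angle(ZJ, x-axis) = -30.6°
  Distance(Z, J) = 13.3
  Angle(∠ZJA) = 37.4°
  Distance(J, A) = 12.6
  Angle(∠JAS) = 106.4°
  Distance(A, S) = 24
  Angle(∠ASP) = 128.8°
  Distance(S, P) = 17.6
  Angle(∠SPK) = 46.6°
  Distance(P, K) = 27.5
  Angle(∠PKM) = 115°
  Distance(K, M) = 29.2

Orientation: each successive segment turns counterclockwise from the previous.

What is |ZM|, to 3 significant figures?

22.3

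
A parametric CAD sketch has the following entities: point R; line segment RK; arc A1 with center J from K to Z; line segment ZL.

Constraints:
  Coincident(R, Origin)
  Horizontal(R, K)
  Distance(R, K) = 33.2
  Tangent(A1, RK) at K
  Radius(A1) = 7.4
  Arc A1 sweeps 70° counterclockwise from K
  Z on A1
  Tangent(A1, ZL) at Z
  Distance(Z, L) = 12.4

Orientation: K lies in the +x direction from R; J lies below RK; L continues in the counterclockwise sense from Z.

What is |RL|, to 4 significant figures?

27.52

On A1, K sits at bearing 90° from J; a 70° counterclockwise sweep puts Z at bearing 160°, so Z = J + 7.4·(cos 160°, sin 160°) = (26.25, -4.869). Tangency of A1 to ZL means the radius JZ is perpendicular to ZL, so ZL runs along (−sin 160°, cos 160°); with |ZL| = 12.4, L = (22.01, -16.52). Then |RL| = |L − R| = 27.52.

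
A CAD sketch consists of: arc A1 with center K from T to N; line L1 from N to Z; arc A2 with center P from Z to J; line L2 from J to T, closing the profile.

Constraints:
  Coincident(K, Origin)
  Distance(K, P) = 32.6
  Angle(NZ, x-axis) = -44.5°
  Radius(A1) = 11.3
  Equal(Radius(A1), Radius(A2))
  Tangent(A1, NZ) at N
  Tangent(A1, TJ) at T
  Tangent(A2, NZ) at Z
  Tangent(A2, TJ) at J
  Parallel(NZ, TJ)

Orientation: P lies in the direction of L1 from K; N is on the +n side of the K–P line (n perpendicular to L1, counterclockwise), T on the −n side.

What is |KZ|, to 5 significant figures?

34.503

The slot axis is L1's direction at -44.5°, so u = (cos -44.5°, sin -44.5°) = (0.71325, -0.70091) and n = (−sin -44.5°, cos -44.5°) = (0.70091, 0.71325). K is at the origin and P lies 32.6 along u from K, so P = 32.6·u = (23.252, -22.850). Tangency of A1 to both parallel lines with radius 11.3 puts N and T at K ± 11.3·n: N = (7.9203, 8.0597), T = (-7.9203, -8.0597). Equal radii place Z and J the same way about P: Z = P + 11.3·n = (31.172, -14.790), J = P − 11.3·n = (15.332, -30.909). Then |KZ| = |Z − K| = 34.503.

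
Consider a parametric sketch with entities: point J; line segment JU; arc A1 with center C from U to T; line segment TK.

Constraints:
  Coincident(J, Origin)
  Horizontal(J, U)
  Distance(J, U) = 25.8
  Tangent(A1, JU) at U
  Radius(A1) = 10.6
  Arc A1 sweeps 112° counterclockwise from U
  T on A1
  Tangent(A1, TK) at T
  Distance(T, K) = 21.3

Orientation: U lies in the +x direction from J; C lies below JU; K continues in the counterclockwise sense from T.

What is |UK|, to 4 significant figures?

34.37

On A1, U sits at bearing 90° from C; a 112° counterclockwise sweep puts T at bearing 202°, so T = C + 10.6·(cos 202°, sin 202°) = (15.97, -14.57). Tangency of A1 to TK means the radius CT is perpendicular to TK, so TK runs along (−sin 202°, cos 202°); with |TK| = 21.3, K = (23.95, -34.32). Then |UK| = |K − U| = 34.37.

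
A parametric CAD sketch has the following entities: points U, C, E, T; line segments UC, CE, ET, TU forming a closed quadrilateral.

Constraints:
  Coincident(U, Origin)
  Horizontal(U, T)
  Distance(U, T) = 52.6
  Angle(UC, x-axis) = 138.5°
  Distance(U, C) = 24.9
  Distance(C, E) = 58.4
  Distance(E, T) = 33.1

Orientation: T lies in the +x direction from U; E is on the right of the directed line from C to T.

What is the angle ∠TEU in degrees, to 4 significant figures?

104.3°

Checks: |CE| = 58.40 ✓; |ET| = 33.10 ✓.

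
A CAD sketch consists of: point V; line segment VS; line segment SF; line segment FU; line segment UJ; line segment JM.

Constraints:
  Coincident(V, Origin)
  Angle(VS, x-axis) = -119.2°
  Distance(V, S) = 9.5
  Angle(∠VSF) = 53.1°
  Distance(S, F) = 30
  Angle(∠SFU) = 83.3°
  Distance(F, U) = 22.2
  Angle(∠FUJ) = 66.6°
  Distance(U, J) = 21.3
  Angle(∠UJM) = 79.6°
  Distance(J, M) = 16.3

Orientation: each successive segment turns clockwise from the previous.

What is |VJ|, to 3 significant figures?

5.00

V is at the origin; VS runs at -119.2° with length 9.5, so S = (-4.63, -8.29). ∠VSF = 53.1° gives SF at 114° from the x-axis; with |SF| = 30.0, F = (-16.8, 19.1). ∠SFU = 83.3° gives FU at 17.2° from the x-axis; with |FU| = 22.2, U = (4.42, 25.7). ∠FUJ = 66.6° gives UJ at -96.2° from the x-axis; with |UJ| = 21.3, J = (2.12, 4.52). Then |VJ| = |J − V| = 5.00.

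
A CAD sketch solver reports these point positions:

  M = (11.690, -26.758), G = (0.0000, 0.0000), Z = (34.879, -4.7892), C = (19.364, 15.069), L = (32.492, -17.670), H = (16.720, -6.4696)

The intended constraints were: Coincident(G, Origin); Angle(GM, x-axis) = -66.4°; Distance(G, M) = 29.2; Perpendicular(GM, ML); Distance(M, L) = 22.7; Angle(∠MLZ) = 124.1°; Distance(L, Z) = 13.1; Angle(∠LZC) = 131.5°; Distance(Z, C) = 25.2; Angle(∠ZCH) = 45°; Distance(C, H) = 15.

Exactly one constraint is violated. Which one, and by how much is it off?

Distance(C, H) = 15 — off by 6.70.

G = (0.00, 0.00) ✓; GM at -66.40° ✓; |GM| = 29.20 ✓; ∠(GM, ML) = 90.00° ✓; |ML| = 22.70 ✓; ∠MLZ = 124.1° ✓; |LZ| = 13.10 ✓; ∠LZC = 131.5° ✓; |ZC| = 25.20 ✓; ∠ZCH = 45.00° ✓; |CH| = 21.70 ✗.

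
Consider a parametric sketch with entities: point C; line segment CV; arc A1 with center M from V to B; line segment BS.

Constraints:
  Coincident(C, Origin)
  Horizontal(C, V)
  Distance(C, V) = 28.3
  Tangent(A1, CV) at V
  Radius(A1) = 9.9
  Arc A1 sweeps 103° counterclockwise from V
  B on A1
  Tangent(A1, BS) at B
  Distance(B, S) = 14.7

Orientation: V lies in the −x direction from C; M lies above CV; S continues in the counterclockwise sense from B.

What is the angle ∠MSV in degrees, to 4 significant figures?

7.481°

On A1, V sits at bearing -90° from M; a 103° counterclockwise sweep puts B at bearing 13°, so B = M + 9.9·(cos 13°, sin 13°) = (-18.65, 12.13). A1 meets BS tangentially, so MB is at right angles to BS, so BS runs along (−sin 13°, cos 13°); with |BS| = 14.7, S = (-21.96, 26.45). Then cos ∠MSV = SM·SV / (|SM||SV|), giving 7.481°.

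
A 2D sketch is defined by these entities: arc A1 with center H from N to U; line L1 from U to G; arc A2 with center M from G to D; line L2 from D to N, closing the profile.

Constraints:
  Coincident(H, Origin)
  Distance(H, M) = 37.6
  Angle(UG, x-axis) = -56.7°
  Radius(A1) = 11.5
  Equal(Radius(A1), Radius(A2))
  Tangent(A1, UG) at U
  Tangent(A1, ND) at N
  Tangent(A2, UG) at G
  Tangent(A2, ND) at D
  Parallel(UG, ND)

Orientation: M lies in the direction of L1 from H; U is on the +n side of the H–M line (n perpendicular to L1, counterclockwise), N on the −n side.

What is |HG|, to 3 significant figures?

39.3

The slot axis is L1's direction at -56.7°, so u = (cos -56.7°, sin -56.7°) = (0.549, -0.836) and n = (−sin -56.7°, cos -56.7°) = (0.836, 0.549). H is at the origin and M lies 37.6 along u from H, so M = 37.6·u = (20.6, -31.4). Tangency of A1 to both parallel lines with radius 11.5 puts U and N at H ± 11.5·n: U = (9.61, 6.31), N = (-9.61, -6.31). Equal radii place G and D the same way about M: G = M + 11.5·n = (30.3, -25.1), D = M − 11.5·n = (11.0, -37.7). Then |HG| = |G − H| = 39.3.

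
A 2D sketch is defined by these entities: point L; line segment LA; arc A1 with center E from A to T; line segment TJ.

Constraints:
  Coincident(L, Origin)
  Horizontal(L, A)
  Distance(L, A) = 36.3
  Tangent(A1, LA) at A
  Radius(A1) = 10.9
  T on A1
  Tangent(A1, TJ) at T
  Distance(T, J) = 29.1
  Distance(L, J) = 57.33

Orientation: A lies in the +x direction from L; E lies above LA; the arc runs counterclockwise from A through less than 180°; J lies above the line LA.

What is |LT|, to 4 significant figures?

48.80

L is at the origin; L and A share the same y with |LA| = 36.3 and A on the +x side, so A = (36.30, 0.000). Tangency of A1 to LA means the radius EA is perpendicular to LA, so E = A + (0, 10.9) = (36.30, 10.90). Since ET ⟂ TJ (tangency), |EJ| = √(10.9² + 29.1²) = 31.07 regardless of where T sits on A1. So J lies on both circle(L, 57.33) and circle(E, 31.07); the above-LA intersection is J = (39.19, 41.84). T is the foot of the tangent from J: T = (46.82, 13.76).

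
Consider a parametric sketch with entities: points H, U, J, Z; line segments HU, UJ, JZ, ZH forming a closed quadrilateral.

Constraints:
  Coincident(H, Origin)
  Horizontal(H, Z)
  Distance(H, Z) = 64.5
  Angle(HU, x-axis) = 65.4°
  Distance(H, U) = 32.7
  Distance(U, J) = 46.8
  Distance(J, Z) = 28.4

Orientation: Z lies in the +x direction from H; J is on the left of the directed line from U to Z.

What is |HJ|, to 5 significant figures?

66.602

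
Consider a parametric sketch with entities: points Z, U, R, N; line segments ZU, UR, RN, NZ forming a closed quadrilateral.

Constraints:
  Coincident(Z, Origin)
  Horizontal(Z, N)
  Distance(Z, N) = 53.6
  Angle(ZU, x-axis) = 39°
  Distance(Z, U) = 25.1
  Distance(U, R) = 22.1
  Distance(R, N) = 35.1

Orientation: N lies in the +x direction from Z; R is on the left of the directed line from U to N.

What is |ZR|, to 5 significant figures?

47.190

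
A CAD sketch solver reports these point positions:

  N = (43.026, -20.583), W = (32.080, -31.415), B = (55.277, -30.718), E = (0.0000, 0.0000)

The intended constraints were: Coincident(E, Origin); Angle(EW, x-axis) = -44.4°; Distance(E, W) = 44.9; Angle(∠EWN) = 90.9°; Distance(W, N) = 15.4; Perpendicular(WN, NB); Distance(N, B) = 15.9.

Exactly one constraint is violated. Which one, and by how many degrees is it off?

Perpendicular(WN, NB) — off by 5.70°.

E = (0.00, 0.00) ✓; EW at -44.40° ✓; |EW| = 44.90 ✓; ∠EWN = 90.90° ✓; |WN| = 15.40 ✓; ∠(WN, NB) = 84.30° ✗; |NB| = 15.90 ✓.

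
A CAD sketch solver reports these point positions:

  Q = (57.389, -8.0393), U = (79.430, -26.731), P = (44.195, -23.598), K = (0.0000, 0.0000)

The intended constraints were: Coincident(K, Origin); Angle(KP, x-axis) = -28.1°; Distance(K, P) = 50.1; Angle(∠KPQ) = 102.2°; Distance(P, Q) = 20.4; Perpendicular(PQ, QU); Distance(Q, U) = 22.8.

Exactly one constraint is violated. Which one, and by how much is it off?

Distance(Q, U) = 22.8 — off by 6.10.

K = (0.00, 0.00) ✓; KP at -28.10° ✓; |KP| = 50.10 ✓; ∠KPQ = 102.2° ✓; |PQ| = 20.40 ✓; ∠(PQ, QU) = 90.00° ✓; |QU| = 28.90 ✗.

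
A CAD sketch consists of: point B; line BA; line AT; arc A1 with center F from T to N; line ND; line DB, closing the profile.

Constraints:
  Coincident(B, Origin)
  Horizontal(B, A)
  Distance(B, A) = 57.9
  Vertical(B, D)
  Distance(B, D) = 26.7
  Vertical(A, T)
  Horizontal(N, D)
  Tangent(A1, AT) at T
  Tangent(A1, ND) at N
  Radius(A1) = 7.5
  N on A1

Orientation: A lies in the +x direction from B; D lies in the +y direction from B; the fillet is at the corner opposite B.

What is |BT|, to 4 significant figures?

61.00

The virtual corner opposite B is at (57.90, 26.70). A1 meets AT tangentially, so FT is at right angles to AT and the tangent condition forces FN to be normal to ND, with radius 7.5, so the center F sits 7.5 in from both sides at F = (50.40, 19.20). That places the tangent points at T = (57.90, 19.20) on AT and N = (50.40, 26.70) on ND. Then |BT| = |T − B| = 61.00.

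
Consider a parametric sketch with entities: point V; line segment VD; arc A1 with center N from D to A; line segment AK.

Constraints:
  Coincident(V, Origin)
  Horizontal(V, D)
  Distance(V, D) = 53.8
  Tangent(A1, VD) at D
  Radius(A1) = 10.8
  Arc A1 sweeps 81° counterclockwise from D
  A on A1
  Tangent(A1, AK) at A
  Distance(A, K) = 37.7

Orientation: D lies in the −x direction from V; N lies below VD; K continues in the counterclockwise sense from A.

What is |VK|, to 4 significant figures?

84.26

V is at the origin; VD is horizontal with |VD| = 53.8 and D on the −x side, so D = (-53.80, 0.000). The tangent condition forces ND to be normal to VD, so N = D + (0, -10.8) = (-53.80, -10.80). On A1, D sits at bearing 90° from N; an 81° counterclockwise sweep puts A at bearing 171°, so A = N + 10.8·(cos 171°, sin 171°) = (-64.47, -9.111). A1 meets AK tangentially, so NA is at right angles to AK, so AK runs along (−sin 171°, cos 171°); with |AK| = 37.7, K = (-70.36, -46.35). Then |VK| = |K − V| = 84.26.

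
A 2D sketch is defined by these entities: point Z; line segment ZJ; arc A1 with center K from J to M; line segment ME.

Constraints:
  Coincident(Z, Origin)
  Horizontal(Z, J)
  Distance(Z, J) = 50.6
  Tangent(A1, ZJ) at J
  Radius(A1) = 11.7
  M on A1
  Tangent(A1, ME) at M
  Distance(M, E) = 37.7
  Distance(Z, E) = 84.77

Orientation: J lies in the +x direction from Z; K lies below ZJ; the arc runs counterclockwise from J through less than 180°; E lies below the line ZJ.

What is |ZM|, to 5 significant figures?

47.748

Checks: |KM| = 11.70 ✓; ∠(KM, ME) = 90.00° ✓; |ME| = 37.70 ✓; |ZE| = 84.77 ✓.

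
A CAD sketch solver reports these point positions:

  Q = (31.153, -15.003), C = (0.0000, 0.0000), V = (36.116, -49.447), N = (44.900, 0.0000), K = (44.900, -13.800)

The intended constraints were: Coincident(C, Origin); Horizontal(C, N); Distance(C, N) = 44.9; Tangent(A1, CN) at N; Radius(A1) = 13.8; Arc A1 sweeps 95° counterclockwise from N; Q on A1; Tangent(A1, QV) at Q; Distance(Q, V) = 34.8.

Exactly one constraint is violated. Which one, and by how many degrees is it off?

Tangent(A1, QV) at Q — off by 3.20°.

C = (0.00, 0.00) ✓; C.y = 0.00, N.y = 0.00 ✓; |CN| = 44.90 ✓; ∠(KN, NC) = 90.00° ✓; |KN| = 13.80 ✓; bearing(K→Q) − bearing(K→N) = 95.00° ✓; |KQ| = 13.80 ✓; ∠(KQ, QV) = 86.80° ✗; |QV| = 34.80 ✓.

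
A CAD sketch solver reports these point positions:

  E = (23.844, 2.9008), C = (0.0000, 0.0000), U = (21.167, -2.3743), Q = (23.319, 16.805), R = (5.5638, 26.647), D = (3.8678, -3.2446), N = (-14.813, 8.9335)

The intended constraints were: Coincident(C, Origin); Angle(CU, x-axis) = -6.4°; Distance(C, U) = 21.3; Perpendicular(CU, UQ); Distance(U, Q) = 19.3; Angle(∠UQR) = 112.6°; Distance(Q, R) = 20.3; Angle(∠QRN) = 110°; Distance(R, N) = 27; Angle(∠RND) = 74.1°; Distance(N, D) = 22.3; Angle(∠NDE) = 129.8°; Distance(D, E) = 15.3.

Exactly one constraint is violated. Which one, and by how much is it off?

Distance(D, E) = 15.3 — off by 5.60.

C = (0.00, 0.00) ✓; CU at -6.400° ✓; |CU| = 21.30 ✓; ∠(CU, UQ) = 90.00° ✓; |UQ| = 19.30 ✓; ∠UQR = 112.6° ✓; |QR| = 20.30 ✓; ∠QRN = 110.0° ✓; |RN| = 27.00 ✓; ∠RND = 74.10° ✓; |ND| = 22.30 ✓; ∠NDE = 129.8° ✓; |DE| = 20.90 ✗.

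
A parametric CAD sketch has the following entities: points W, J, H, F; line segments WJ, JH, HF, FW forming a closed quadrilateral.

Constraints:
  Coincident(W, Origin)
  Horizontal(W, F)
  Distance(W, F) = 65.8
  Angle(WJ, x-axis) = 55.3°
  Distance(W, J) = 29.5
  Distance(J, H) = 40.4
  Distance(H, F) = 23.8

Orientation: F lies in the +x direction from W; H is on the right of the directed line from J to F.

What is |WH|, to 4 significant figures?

43.42

W is at the origin; W and F share the same y with |WF| = 65.8 and F in +x, so F = (65.8, 0). WJ runs at 55.3° with |WJ| = 29.5, so J = (16.79, 24.25). H is determined by |JH| = 40.4 and |HF| = 23.8 together: it lies at the intersection of circle(J, 40.4) and circle(F, 23.8). With |JF| = 54.68, the foot of the radical line on JF is 37.08 from J and the perpendicular offset is √(40.4² − 37.08²) = 16.03. Taking the right-of-JF solution: H = (42.92, -6.560).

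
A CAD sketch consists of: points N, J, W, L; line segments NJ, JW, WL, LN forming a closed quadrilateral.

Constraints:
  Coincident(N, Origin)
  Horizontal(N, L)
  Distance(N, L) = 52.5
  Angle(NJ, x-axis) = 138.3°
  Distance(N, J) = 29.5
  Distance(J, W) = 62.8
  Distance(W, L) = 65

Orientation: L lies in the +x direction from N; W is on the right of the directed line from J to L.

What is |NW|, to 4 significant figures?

39.00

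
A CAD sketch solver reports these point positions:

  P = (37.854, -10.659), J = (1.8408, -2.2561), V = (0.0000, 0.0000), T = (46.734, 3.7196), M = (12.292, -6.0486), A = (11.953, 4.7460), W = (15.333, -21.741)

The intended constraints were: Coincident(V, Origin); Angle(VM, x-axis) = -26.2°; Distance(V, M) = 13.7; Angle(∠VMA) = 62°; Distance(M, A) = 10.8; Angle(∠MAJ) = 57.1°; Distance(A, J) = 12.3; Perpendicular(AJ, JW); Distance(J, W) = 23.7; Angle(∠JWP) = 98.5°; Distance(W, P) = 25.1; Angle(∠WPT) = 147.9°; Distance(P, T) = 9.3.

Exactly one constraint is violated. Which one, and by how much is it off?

Distance(P, T) = 9.3 — off by 7.60.

V = (0.00, 0.00) ✓; VM at -26.20° ✓; |VM| = 13.70 ✓; ∠VMA = 62.00° ✓; |MA| = 10.80 ✓; ∠MAJ = 57.10° ✓; |AJ| = 12.30 ✓; ∠(AJ, JW) = 90.00° ✓; |JW| = 23.70 ✓; ∠JWP = 98.50° ✓; |WP| = 25.10 ✓; ∠WPT = 147.9° ✓; |PT| = 16.90 ✗.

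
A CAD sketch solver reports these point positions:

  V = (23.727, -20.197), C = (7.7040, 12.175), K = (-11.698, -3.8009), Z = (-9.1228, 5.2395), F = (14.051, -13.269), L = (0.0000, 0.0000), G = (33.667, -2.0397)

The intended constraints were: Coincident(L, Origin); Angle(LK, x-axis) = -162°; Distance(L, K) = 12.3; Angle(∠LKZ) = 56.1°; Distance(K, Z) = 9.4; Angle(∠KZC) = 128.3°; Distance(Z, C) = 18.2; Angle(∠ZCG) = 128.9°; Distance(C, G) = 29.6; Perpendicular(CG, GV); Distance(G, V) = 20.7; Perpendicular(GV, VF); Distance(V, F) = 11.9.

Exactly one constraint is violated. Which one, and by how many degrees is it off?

Perpendicular(GV, VF) — off by 6.90°.

L = (0.00, 0.00) ✓; LK at -162.0° ✓; |LK| = 12.30 ✓; ∠LKZ = 56.10° ✓; |KZ| = 9.400 ✓; ∠KZC = 128.3° ✓; |ZC| = 18.20 ✓; ∠ZCG = 128.9° ✓; |CG| = 29.60 ✓; ∠(CG, GV) = 90.00° ✓; |GV| = 20.70 ✓; ∠(GV, VF) = 96.90° ✗; |VF| = 11.90 ✓.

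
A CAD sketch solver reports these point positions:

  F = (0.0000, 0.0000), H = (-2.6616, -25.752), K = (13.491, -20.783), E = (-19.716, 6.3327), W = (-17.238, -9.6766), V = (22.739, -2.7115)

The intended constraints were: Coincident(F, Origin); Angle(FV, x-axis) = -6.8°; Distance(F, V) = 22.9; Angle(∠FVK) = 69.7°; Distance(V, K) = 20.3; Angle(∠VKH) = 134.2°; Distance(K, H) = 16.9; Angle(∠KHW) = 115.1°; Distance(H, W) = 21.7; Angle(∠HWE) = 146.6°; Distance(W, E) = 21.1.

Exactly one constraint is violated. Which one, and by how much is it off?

Distance(W, E) = 21.1 — off by 4.90.

F = (0.00, 0.00) ✓; FV at -6.800° ✓; |FV| = 22.90 ✓; ∠FVK = 69.70° ✓; |VK| = 20.30 ✓; ∠VKH = 134.2° ✓; |KH| = 16.90 ✓; ∠KHW = 115.1° ✓; |HW| = 21.70 ✓; ∠HWE = 146.6° ✓; |WE| = 16.20 ✗.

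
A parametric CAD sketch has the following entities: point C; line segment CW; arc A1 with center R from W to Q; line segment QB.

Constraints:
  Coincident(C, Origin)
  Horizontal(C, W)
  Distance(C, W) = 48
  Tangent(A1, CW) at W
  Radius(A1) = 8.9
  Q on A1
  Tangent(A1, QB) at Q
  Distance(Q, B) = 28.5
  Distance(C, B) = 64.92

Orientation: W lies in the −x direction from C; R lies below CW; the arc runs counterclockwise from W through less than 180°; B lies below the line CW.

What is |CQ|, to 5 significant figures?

57.716

C is at the origin; C and W share the same y with |CW| = 48.0 and W on the −x side, so W = (-48.000, 0.0000). The tangent condition forces RW to be normal to CW, so R = W + (0, -8.9) = (-48.000, -8.9000). Since RQ ⟂ QB (tangency), |RB| = √(8.9² + 28.5²) = 29.857 regardless of where Q sits on A1. So B lies on both circle(C, 64.92) and circle(R, 29.857); the below-CW intersection is B = (-52.313, -38.444). Q is the foot of the tangent from B: Q = (-56.790, -10.298).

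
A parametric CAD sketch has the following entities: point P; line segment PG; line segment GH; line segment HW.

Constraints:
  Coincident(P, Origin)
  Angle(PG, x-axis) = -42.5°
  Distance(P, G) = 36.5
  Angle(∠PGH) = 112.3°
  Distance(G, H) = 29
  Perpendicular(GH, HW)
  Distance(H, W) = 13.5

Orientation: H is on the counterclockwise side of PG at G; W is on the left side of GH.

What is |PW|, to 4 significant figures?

47.40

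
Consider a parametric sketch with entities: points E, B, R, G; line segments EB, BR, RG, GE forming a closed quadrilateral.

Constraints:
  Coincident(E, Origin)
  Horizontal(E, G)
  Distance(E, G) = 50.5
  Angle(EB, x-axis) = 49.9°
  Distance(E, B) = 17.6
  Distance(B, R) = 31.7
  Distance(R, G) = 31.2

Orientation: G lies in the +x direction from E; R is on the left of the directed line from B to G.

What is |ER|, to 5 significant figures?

48.573

E is at the origin; EG is horizontal with |EG| = 50.5 and G in +x, so G = (50.5, 0). EB runs at 49.9° with |EB| = 17.6, so B = (11.337, 13.463). R is determined by |BR| = 31.7 and |RG| = 31.2 together: it lies at the intersection of circle(B, 31.7) and circle(G, 31.2). With |BG| = 41.413, the foot of the radical line on BG is 21.086 from B and the perpendicular offset is √(31.7² − 21.086²) = 23.670. Taking the left-of-BG solution: R = (38.972, 28.992).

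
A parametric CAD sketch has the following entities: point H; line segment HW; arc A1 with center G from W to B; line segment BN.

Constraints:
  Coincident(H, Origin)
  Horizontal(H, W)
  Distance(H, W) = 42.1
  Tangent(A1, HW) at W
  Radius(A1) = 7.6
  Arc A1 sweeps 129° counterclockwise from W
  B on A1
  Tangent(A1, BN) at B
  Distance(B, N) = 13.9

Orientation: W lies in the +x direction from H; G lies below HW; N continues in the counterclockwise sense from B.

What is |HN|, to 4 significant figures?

50.57

H is at the origin; H and W share the same y with |HW| = 42.1 and W on the +x side, so W = (42.10, 0.000). Since A1 is tangent to HW there, GW ⟂ HW, so G = W + (0, -7.6) = (42.10, -7.600). On A1, W sits at bearing 90° from G; a 129° counterclockwise sweep puts B at bearing 219°, so B = G + 7.6·(cos 219°, sin 219°) = (36.19, -12.38). Since A1 is tangent to BN there, GB ⟂ BN, so BN runs along (−sin 219°, cos 219°); with |BN| = 13.9, N = (44.94, -23.19). Then |HN| = |N − H| = 50.57.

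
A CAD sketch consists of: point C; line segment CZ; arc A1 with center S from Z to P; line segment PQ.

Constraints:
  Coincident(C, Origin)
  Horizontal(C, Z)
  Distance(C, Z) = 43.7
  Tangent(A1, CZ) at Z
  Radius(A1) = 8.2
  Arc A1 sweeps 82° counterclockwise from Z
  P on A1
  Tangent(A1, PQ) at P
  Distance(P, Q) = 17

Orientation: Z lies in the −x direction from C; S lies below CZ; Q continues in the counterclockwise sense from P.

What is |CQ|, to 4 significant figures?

59.22

C is at the origin; CZ is horizontal with |CZ| = 43.7 and Z on the −x side, so Z = (-43.70, 0.000). Since A1 is tangent to CZ there, SZ ⟂ CZ, so S = Z + (0, -8.2) = (-43.70, -8.200). On A1, Z sits at bearing 90° from S; an 82° counterclockwise sweep puts P at bearing 172°, so P = S + 8.2·(cos 172°, sin 172°) = (-51.82, -7.059). The tangent condition forces SP to be normal to PQ, so PQ runs along (−sin 172°, cos 172°); with |PQ| = 17.0, Q = (-54.19, -23.89). Then |CQ| = |Q − C| = 59.22.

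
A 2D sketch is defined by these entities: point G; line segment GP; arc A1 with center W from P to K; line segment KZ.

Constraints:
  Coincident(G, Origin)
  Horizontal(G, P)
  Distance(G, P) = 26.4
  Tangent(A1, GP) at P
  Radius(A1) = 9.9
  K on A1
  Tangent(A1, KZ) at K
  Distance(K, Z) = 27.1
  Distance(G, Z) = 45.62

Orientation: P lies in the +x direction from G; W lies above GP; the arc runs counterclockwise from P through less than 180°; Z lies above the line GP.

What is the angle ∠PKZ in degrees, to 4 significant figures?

122.8°

Checks: |WK| = 9.900 ✓; ∠(WK, KZ) = 90.00° ✓; |KZ| = 27.10 ✓; |GZ| = 45.62 ✓.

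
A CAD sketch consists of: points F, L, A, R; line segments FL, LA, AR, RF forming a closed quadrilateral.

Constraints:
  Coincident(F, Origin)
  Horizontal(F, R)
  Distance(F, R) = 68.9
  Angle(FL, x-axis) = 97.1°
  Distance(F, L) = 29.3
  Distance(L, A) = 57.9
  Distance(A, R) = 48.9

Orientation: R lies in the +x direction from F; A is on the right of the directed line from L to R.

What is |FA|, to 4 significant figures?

32.77

Checks: FL at 97.10° ✓; |LA| = 57.90 ✓; |AR| = 48.90 ✓.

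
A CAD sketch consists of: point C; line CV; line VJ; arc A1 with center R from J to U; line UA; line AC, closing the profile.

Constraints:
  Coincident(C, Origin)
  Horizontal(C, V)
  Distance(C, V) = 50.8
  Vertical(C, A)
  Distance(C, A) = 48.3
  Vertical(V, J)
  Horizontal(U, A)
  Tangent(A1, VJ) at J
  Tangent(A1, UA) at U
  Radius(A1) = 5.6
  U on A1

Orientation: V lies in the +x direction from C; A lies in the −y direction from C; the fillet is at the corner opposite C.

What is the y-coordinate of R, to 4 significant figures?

-42.70

C is at the origin; C and V share the same y with |CV| = 50.8 and V on the +x side, so V = (50.80, 0.000). C and A share the same x with |CA| = 48.3 and A on the −y side, so A = (0.000, -48.30). The virtual corner opposite C is at (50.80, -48.30). Since A1 is tangent to VJ there, RJ ⟂ VJ and tangency of A1 to UA means the radius RU is perpendicular to UA, with radius 5.6, so the center R sits 5.6 in from both sides at R = (45.20, -42.70). So R.y = -42.70.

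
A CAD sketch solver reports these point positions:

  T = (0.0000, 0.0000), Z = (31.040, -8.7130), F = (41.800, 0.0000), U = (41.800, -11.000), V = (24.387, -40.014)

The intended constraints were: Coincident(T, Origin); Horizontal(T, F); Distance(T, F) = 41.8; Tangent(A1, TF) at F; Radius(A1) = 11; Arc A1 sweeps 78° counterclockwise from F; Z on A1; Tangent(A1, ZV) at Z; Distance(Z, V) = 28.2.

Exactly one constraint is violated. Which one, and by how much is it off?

Distance(Z, V) = 28.2 — off by 3.80.

T = (0.00, 0.00) ✓; T.y = 0.00, F.y = 0.00 ✓; |TF| = 41.80 ✓; ∠(UF, FT) = 90.00° ✓; |UF| = 11.00 ✓; bearing(U→Z) − bearing(U→F) = 78.00° ✓; |UZ| = 11.00 ✓; ∠(UZ, ZV) = 90.00° ✓; |ZV| = 32.00 ✗.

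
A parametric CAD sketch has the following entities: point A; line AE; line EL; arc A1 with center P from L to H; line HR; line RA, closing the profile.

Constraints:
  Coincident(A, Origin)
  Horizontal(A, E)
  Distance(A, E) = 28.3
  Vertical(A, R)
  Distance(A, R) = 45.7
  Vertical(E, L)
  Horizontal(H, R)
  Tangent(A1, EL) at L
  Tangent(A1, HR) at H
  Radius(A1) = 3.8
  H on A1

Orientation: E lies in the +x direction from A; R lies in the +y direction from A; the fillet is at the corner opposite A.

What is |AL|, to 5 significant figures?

50.562

A is at the origin; A and E share the same y with |AE| = 28.3 and E on the +x side, so E = (28.300, 0.0000). AR is vertical with |AR| = 45.7 and R on the +y side, so R = (0.0000, 45.700). The virtual corner opposite A is at (28.300, 45.700). Since A1 is tangent to EL there, PL ⟂ EL and tangency of A1 to HR means the radius PH is perpendicular to HR, with radius 3.8, so the center P sits 3.8 in from both sides at P = (24.500, 41.900). That places the tangent points at L = (28.300, 41.900) on EL and H = (24.500, 45.700) on HR. Then |AL| = |L − A| = 50.562.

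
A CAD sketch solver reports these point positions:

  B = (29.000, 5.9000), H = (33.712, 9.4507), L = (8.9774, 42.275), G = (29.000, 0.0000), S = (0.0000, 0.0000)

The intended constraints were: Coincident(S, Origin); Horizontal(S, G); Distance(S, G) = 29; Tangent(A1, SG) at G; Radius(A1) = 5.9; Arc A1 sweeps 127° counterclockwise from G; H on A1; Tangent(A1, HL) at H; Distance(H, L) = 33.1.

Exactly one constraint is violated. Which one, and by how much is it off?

Distance(H, L) = 33.1 — off by 8.00.

S = (0.00, 0.00) ✓; S.y = 0.00, G.y = 0.00 ✓; |SG| = 29.00 ✓; ∠(BG, GS) = 90.00° ✓; |BG| = 5.900 ✓; bearing(B→H) − bearing(B→G) = 127.0° ✓; |BH| = 5.900 ✓; ∠(BH, HL) = 90.00° ✓; |HL| = 41.10 ✗.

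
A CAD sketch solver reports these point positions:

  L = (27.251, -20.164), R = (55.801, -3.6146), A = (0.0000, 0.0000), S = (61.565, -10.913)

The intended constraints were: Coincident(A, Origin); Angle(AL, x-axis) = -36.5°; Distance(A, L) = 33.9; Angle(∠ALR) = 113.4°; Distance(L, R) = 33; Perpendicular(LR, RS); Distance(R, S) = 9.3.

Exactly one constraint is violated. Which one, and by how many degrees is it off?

Perpendicular(LR, RS) — off by 8.20°.

A = (0.00, 0.00) ✓; AL at -36.50° ✓; |AL| = 33.90 ✓; ∠ALR = 113.4° ✓; |LR| = 33.00 ✓; ∠(LR, RS) = 81.80° ✗; |RS| = 9.300 ✓.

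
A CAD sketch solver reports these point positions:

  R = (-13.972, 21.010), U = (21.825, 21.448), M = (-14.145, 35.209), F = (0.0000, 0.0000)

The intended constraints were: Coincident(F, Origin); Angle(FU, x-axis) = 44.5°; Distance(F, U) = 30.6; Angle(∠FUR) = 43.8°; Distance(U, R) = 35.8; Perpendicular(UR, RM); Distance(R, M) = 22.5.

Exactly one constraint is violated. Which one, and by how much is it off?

Distance(R, M) = 22.5 — off by 8.30.

F = (0.00, 0.00) ✓; FU at 44.50° ✓; |FU| = 30.60 ✓; ∠FUR = 43.80° ✓; |UR| = 35.80 ✓; ∠(UR, RM) = 90.00° ✓; |RM| = 14.20 ✗.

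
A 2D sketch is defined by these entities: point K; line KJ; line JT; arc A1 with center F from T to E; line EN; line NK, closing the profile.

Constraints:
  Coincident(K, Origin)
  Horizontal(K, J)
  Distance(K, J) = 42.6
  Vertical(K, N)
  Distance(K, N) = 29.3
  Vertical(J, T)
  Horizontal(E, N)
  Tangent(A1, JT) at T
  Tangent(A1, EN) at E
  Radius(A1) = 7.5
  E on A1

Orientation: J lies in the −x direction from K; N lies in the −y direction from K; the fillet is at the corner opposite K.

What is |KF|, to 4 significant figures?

41.32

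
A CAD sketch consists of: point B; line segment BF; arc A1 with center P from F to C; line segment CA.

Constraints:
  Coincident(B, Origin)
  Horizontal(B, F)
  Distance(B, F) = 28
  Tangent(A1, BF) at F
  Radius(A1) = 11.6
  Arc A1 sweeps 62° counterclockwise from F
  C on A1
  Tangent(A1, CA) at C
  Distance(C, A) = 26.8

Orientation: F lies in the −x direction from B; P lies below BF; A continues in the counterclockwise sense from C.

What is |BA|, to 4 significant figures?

58.92

B is at the origin; BF is horizontal with |BF| = 28.0 and F on the −x side, so F = (-28.00, 0.000). The tangent condition forces PF to be normal to BF, so P = F + (0, -11.6) = (-28.00, -11.60). On A1, F sits at bearing 90° from P; a 62° counterclockwise sweep puts C at bearing 152°, so C = P + 11.6·(cos 152°, sin 152°) = (-38.24, -6.154). The tangent condition forces PC to be normal to CA, so CA runs along (−sin 152°, cos 152°); with |CA| = 26.8, A = (-50.82, -29.82). Then |BA| = |A − B| = 58.92.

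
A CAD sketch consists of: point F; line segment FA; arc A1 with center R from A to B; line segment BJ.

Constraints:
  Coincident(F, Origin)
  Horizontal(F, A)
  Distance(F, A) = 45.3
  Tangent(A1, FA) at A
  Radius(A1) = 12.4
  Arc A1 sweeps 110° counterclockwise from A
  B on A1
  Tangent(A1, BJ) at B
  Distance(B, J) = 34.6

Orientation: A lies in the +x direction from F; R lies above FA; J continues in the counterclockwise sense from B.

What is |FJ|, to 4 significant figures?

66.72

On A1, A sits at bearing -90° from R; a 110° counterclockwise sweep puts B at bearing 20°, so B = R + 12.4·(cos 20°, sin 20°) = (56.95, 16.64). Since A1 is tangent to BJ there, RB ⟂ BJ, so BJ runs along (−sin 20°, cos 20°); with |BJ| = 34.6, J = (45.12, 49.15). Then |FJ| = |J − F| = 66.72.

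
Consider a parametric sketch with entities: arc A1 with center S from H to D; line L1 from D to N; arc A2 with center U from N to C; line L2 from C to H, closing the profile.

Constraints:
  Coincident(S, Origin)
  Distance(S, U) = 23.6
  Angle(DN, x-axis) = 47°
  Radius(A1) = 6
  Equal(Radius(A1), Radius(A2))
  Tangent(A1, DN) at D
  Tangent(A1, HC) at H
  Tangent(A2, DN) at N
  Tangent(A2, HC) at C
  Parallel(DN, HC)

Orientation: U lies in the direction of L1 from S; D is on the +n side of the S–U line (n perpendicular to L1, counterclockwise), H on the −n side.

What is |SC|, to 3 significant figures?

24.4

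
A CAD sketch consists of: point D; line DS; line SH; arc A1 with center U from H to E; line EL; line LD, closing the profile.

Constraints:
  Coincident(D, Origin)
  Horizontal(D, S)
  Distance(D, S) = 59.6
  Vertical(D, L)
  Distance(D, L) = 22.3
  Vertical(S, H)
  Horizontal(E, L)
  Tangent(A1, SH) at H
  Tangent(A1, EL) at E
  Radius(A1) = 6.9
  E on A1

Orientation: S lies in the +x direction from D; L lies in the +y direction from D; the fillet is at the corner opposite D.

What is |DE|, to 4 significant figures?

57.22

D is at the origin; D and S share the same y with |DS| = 59.6 and S on the +x side, so S = (59.60, 0.000). DL is vertical with |DL| = 22.3 and L on the +y side, so L = (0.000, 22.30). The virtual corner opposite D is at (59.60, 22.30). Tangency of A1 to SH means the radius UH is perpendicular to SH and A1 meets EL tangentially, so UE is at right angles to EL, with radius 6.9, so the center U sits 6.9 in from both sides at U = (52.70, 15.40). That places the tangent points at H = (59.60, 15.40) on SH and E = (52.70, 22.30) on EL. Then |DE| = |E − D| = 57.22.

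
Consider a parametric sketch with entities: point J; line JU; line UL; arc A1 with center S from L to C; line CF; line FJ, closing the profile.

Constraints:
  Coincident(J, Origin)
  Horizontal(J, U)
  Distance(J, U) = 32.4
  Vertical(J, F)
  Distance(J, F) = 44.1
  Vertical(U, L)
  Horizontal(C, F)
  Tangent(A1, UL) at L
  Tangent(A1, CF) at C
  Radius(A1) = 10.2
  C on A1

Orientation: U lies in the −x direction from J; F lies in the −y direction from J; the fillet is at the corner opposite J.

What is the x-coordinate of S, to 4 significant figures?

-22.20

J is at the origin; J and U share the same y with |JU| = 32.4 and U on the −x side, so U = (-32.40, 0.000). J and F share the same x with |JF| = 44.1 and F on the −y side, so F = (0.000, -44.10). The virtual corner opposite J is at (-32.40, -44.10). Tangency of A1 to UL means the radius SL is perpendicular to UL and A1 meets CF tangentially, so SC is at right angles to CF, with radius 10.2, so the center S sits 10.2 in from both sides at S = (-22.20, -33.90). So S.x = -22.20.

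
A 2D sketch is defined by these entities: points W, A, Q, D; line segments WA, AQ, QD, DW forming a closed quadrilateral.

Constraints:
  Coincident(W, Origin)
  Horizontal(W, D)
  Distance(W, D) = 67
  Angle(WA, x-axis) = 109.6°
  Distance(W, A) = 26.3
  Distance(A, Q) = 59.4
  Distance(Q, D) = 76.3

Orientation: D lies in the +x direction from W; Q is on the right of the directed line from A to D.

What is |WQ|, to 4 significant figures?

34.16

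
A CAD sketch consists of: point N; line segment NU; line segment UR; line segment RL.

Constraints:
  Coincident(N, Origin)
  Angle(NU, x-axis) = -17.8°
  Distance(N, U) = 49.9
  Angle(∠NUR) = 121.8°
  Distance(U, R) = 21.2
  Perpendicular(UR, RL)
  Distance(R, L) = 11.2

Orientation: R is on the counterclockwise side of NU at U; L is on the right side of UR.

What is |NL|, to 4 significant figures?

71.62

N is at the origin; NU runs at -17.8° with length 49.9, so U = 49.9·(cos -17.8°, sin -17.8°) = (47.51, -15.25). ∠NUR = 121.8°, so UR runs at -17.8° + (180° − 121.8°) = 40.40° from the x-axis; with |UR| = 21.2, R = U + 21.2·(cos 40.40°, sin 40.40°) = (63.66, -1.514). UR is perpendicular to RL; with |RL| = 11.2 on the right of UR, L = R + 11.2·(0.6481, -0.7615) = (70.91, -10.04). Then |NL| = |L − N| = 71.62.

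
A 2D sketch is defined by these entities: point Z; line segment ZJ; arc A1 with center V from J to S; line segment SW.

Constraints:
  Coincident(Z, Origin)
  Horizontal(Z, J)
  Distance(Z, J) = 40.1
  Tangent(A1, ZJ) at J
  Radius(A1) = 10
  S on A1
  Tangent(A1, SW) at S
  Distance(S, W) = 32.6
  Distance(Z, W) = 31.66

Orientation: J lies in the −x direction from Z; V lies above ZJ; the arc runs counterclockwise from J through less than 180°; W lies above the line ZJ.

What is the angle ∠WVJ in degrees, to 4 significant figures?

124.5°

Z is at the origin; Z and J share the same y with |ZJ| = 40.1 and J on the −x side, so J = (-40.10, 0.000). A1 meets ZJ tangentially, so VJ is at right angles to ZJ, so V = J + (0, 10) = (-40.10, 10.00). Since VS ⟂ SW (tangency), |VW| = √(10.0² + 32.6²) = 34.10 regardless of where S sits on A1. So W lies on both circle(Z, 31.66) and circle(V, 34.10); the above-ZJ intersection is W = (-11.99, 29.30). S is the foot of the tangent from W: S = (-32.27, 3.779).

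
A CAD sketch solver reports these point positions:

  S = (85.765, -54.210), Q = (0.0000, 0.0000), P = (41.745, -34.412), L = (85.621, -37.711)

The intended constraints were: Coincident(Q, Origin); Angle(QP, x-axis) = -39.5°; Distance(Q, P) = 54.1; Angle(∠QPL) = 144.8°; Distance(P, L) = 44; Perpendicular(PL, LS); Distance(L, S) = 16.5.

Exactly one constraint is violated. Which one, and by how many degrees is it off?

Perpendicular(PL, LS) — off by 4.80°.

Q = (0.00, 0.00) ✓; QP at -39.50° ✓; |QP| = 54.10 ✓; ∠QPL = 144.8° ✓; |PL| = 44.00 ✓; ∠(PL, LS) = 85.20° ✗; |LS| = 16.50 ✓.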